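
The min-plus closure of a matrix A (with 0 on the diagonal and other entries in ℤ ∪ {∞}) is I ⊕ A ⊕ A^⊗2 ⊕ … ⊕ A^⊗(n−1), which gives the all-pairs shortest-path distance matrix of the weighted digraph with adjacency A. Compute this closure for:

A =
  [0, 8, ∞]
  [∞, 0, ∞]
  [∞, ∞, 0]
Closure =
  [0, 8, ∞]
  [∞, 0, ∞]
  [∞, ∞, 0]

This is the Floyd-Warshall all-pairs shortest-path computation. For each intermediate vertex k = 0, 1, …, 2, update dist[i][j] ← min(dist[i][j], dist[i][k] + dist[k][j]). The final matrix gives, for each (i, j), the minimum total weight of any directed path from i to j (possibly empty when i = j).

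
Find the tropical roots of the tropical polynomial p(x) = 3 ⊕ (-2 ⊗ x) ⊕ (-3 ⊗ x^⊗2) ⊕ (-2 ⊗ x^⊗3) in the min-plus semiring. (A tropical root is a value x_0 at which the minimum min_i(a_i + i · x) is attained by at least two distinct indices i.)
Roots: {-1, 1, 5}

Each tropical root is a break point of the lower envelope of the lines y = a_i + i · x (there are 4 lines, with slopes 0, 1, ..., 3). Only the lines that attain the minimum somewhere contribute to roots; other lines are dominated. Here the surviving (envelope) indices are i = 3, i = 2, i = 1, i = 0.
Intersections between consecutive envelope lines give the roots: for adjacent envelope indices i < j the intersection is x = (a_i − a_j) / (j − i). Reading off the sorted break points: {-1, 1, 5}.
Verification: at each break x_0, at least two indices attain the minimum of min_i(a_i + i · x_0).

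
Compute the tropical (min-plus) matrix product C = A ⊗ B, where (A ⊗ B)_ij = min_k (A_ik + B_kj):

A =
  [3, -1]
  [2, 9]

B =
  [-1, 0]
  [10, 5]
A ⊗ B =
  [2, 3]
  [1, 2]

Apply the min-plus product entry-by-entry:
  C[0][0] = min over k of (A[0][0] + B[0][0] = 3 + -1 = 2, A[0][1] + B[1][0] = -1 + 10 = 9) = 2 (attained at k = 0)
  C[0][1] = min over k of (A[0][0] + B[0][1] = 3 + 0 = 3, A[0][1] + B[1][1] = -1 + 5 = 4) = 3 (attained at k = 0)
  C[1][0] = min over k of (A[1][0] + B[0][0] = 2 + -1 = 1, A[1][1] + B[1][0] = 9 + 10 = 19) = 1 (attained at k = 0)
  C[1][1] = min over k of (A[1][0] + B[0][1] = 2 + 0 = 2, A[1][1] + B[1][1] = 9 + 5 = 14) = 2 (attained at k = 0)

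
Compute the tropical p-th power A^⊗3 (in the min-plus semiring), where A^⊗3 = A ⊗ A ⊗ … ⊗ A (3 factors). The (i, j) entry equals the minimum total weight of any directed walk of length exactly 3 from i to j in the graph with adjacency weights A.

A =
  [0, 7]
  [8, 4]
A^⊗3 =
  [0, 7]
  [8, 12]

Each entry (A^⊗3)_ij equals the minimum over all length-3 walks i = v_0 → v_1 → … → v_3 = j of Σ_t A[v_t][v_{t+1}]. For example, for (i, j) = (0, 1) we minimise over 4 possible intermediate vertex sequences; the minimum is 7, attained along the walk 0 → 0 → 0 → 1.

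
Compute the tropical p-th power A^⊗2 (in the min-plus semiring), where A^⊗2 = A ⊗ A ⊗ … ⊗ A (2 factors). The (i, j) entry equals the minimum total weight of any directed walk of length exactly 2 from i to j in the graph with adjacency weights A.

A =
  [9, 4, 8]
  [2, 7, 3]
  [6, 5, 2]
A^⊗2 =
  [6, 11, 7]
  [9, 6, 5]
  [7, 7, 4]

Each entry (A^⊗2)_ij equals the minimum over all length-2 walks i = v_0 → v_1 → … → v_2 = j of Σ_t A[v_t][v_{t+1}]. For example, for (i, j) = (0, 2) we minimise over 3 possible intermediate vertex sequences; the minimum is 7, attained along the walk 0 → 1 → 2.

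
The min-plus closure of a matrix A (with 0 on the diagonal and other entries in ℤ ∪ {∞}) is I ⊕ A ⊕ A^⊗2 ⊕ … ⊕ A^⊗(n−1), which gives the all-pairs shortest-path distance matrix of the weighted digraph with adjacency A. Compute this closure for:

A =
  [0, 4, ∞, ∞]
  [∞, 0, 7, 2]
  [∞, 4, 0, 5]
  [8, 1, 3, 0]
Closure =
  [0, 4, 9, 6]
  [10, 0, 5, 2]
  [13, 4, 0, 5]
  [8, 1, 3, 0]

This is the Floyd-Warshall all-pairs shortest-path computation. For each intermediate vertex k = 0, 1, …, 3, update dist[i][j] ← min(dist[i][j], dist[i][k] + dist[k][j]). The final matrix gives, for each (i, j), the minimum total weight of any directed path from i to j (possibly empty when i = j).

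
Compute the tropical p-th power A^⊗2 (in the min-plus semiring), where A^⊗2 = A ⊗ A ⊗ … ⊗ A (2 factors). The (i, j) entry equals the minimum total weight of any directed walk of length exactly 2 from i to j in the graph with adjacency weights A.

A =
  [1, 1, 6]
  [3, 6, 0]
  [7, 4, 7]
A^⊗2 =
  [2, 2, 1]
  [4, 4, 6]
  [7, 8, 4]

Each entry (A^⊗2)_ij equals the minimum over all length-2 walks i = v_0 → v_1 → … → v_2 = j of Σ_t A[v_t][v_{t+1}]. For example, for (i, j) = (0, 2) we minimise over 3 possible intermediate vertex sequences; the minimum is 1, attained along the walk 0 → 1 → 2.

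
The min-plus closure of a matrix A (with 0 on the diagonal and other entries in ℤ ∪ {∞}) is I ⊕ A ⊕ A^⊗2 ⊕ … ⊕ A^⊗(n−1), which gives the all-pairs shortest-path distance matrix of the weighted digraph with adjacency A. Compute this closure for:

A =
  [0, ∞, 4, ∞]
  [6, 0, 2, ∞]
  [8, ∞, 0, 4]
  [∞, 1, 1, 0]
Closure =
  [0, 9, 4, 8]
  [6, 0, 2, 6]
  [8, 5, 0, 4]
  [7, 1, 1, 0]

This is the Floyd-Warshall all-pairs shortest-path computation. For each intermediate vertex k = 0, 1, …, 3, update dist[i][j] ← min(dist[i][j], dist[i][k] + dist[k][j]). The final matrix gives, for each (i, j), the minimum total weight of any directed path from i to j (possibly empty when i = j).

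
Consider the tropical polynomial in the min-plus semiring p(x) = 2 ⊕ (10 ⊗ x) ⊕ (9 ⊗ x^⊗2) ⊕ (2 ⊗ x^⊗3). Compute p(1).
p(1) = 2

A tropical monomial a ⊗ x^⊗i evaluates to a + i · x. Evaluating each term at x = 1:
  Term 0 contributes 2 + 0 · 1 = 2
  Term 1 contributes 10 + 1 · 1 = 11
  Term 2 contributes 9 + 2 · 1 = 11
  Term 3 contributes 2 + 3 · 1 = 5
p(1) = ⊕ of these = min[2, 11, 11, 5] = 2.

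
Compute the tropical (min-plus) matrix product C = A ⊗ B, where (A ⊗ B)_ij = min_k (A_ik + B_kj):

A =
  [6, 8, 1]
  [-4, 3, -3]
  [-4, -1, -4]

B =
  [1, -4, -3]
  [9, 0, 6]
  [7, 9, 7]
A ⊗ B =
  [7, 2, 3]
  [-3, -8, -7]
  [-3, -8, -7]

Apply the min-plus product entry-by-entry:
  C[0][0] = min over k of (A[0][0] + B[0][0] = 6 + 1 = 7, A[0][1] + B[1][0] = 8 + 9 = 17, A[0][2] + B[2][0] = 1 + 7 = 8) = 7 (attained at k = 0)
  C[0][1] = min over k of (A[0][0] + B[0][1] = 6 + -4 = 2, A[0][1] + B[1][1] = 8 + 0 = 8, A[0][2] + B[2][1] = 1 + 9 = 10) = 2 (attained at k = 0)
  C[0][2] = min over k of (A[0][0] + B[0][2] = 6 + -3 = 3, A[0][1] + B[1][2] = 8 + 6 = 14, A[0][2] + B[2][2] = 1 + 7 = 8) = 3 (attained at k = 0)
  C[1][0] = min over k of (A[1][0] + B[0][0] = -4 + 1 = -3, A[1][1] + B[1][0] = 3 + 9 = 12, A[1][2] + B[2][0] = -3 + 7 = 4) = -3 (attained at k = 0)
  C[1][1] = min over k of (A[1][0] + B[0][1] = -4 + -4 = -8, A[1][1] + B[1][1] = 3 + 0 = 3, A[1][2] + B[2][1] = -3 + 9 = 6) = -8 (attained at k = 0)
  C[1][2] = min over k of (A[1][0] + B[0][2] = -4 + -3 = -7, A[1][1] + B[1][2] = 3 + 6 = 9, A[1][2] + B[2][2] = -3 + 7 = 4) = -7 (attained at k = 0)
  C[2][0] = min over k of (A[2][0] + B[0][0] = -4 + 1 = -3, A[2][1] + B[1][0] = -1 + 9 = 8, A[2][2] + B[2][0] = -4 + 7 = 3) = -3 (attained at k = 0)
  C[2][1] = min over k of (A[2][0] + B[0][1] = -4 + -4 = -8, A[2][1] + B[1][1] = -1 + 0 = -1, A[2][2] + B[2][1] = -4 + 9 = 5) = -8 (attained at k = 0)
  C[2][2] = min over k of (A[2][0] + B[0][2] = -4 + -3 = -7, A[2][1] + B[1][2] = -1 + 6 = 5, A[2][2] + B[2][2] = -4 + 7 = 3) = -7 (attained at k = 0)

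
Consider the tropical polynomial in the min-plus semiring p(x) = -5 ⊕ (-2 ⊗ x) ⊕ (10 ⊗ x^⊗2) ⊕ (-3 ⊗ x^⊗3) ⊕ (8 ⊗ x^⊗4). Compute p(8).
p(8) = -5

A tropical monomial a ⊗ x^⊗i evaluates to a + i · x. Evaluating each term at x = 8:
  Term 0 contributes -5 + 0 · 8 = -5
  Term 1 contributes -2 + 1 · 8 = 6
  Term 2 contributes 10 + 2 · 8 = 26
  Term 3 contributes -3 + 3 · 8 = 21
  Term 4 contributes 8 + 4 · 8 = 40
p(8) = ⊕ of these = min[-5, 6, 26, 21, 40] = -5.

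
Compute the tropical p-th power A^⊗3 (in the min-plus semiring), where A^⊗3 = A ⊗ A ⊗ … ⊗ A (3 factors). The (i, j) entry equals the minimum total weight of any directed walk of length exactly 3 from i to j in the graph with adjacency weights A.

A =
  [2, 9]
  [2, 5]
A^⊗3 =
  [6, 13]
  [6, 13]

Each entry (A^⊗3)_ij equals the minimum over all length-3 walks i = v_0 → v_1 → … → v_3 = j of Σ_t A[v_t][v_{t+1}]. For example, for (i, j) = (0, 1) we minimise over 4 possible intermediate vertex sequences; the minimum is 13, attained along the walk 0 → 0 → 0 → 1.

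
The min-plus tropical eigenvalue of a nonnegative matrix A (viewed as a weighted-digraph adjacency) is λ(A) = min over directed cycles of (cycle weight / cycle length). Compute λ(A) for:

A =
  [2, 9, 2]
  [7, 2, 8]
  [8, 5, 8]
λ(A) = 2

Enumerate directed cycles and compute their means (weight / length). Sample:
  cycle 0 → 0: weight = 2, length = 1, mean = 2/1 ≈ 2.000
  cycle 1 → 1: weight = 2, length = 1, mean = 2/1 ≈ 2.000
  cycle 2 → 2: weight = 8, length = 1, mean = 8/1 ≈ 8.000
  cycle 0 → 1 → 0: weight = 16, length = 2, mean = 16/2 ≈ 8.000
  cycle 0 → 2 → 0: weight = 10, length = 2, mean = 10/2 ≈ 5.000
  cycle 1 → 0 → 1: weight = 16, length = 2, mean = 16/2 ≈ 8.000
Minimum mean = 2.000, attained e.g. along the cycle 0 → 0 with weight 2 and length 1. So λ(A) = 2/1 = 2.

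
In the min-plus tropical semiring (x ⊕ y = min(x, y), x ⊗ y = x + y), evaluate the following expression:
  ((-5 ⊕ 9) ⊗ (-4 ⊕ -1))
((-5 ⊕ 9) ⊗ (-4 ⊕ -1)) = -9

Expand innermost to outermost. Recall ⊕ takes the minimum of its arguments and ⊗ takes their sum. Working out the expression ((-5 ⊕ 9) ⊗ (-4 ⊕ -1)) gives -9.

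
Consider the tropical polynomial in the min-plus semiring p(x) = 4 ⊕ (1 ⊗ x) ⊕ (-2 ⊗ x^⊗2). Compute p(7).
p(7) = 4

A tropical monomial a ⊗ x^⊗i evaluates to a + i · x. Evaluating each term at x = 7:
  Term 0 contributes 4 + 0 · 7 = 4
  Term 1 contributes 1 + 1 · 7 = 8
  Term 2 contributes -2 + 2 · 7 = 12
p(7) = ⊕ of these = min[4, 8, 12] = 4.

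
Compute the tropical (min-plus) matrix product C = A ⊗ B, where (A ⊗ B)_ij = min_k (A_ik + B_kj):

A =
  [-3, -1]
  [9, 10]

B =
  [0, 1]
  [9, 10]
A ⊗ B =
  [-3, -2]
  [9, 10]

Apply the min-plus product entry-by-entry:
  C[0][0] = min over k of (A[0][0] + B[0][0] = -3 + 0 = -3, A[0][1] + B[1][0] = -1 + 9 = 8) = -3 (attained at k = 0)
  C[0][1] = min over k of (A[0][0] + B[0][1] = -3 + 1 = -2, A[0][1] + B[1][1] = -1 + 10 = 9) = -2 (attained at k = 0)
  C[1][0] = min over k of (A[1][0] + B[0][0] = 9 + 0 = 9, A[1][1] + B[1][0] = 10 + 9 = 19) = 9 (attained at k = 0)
  C[1][1] = min over k of (A[1][0] + B[0][1] = 9 + 1 = 10, A[1][1] + B[1][1] = 10 + 10 = 20) = 10 (attained at k = 0)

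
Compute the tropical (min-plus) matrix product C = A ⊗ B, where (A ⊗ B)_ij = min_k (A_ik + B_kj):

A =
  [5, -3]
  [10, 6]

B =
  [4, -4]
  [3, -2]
A ⊗ B =
  [0, -5]
  [9, 4]

Apply the min-plus product entry-by-entry:
  C[0][0] = min over k of (A[0][0] + B[0][0] = 5 + 4 = 9, A[0][1] + B[1][0] = -3 + 3 = 0) = 0 (attained at k = 1)
  C[0][1] = min over k of (A[0][0] + B[0][1] = 5 + -4 = 1, A[0][1] + B[1][1] = -3 + -2 = -5) = -5 (attained at k = 1)
  C[1][0] = min over k of (A[1][0] + B[0][0] = 10 + 4 = 14, A[1][1] + B[1][0] = 6 + 3 = 9) = 9 (attained at k = 1)
  C[1][1] = min over k of (A[1][0] + B[0][1] = 10 + -4 = 6, A[1][1] + B[1][1] = 6 + -2 = 4) = 4 (attained at k = 1)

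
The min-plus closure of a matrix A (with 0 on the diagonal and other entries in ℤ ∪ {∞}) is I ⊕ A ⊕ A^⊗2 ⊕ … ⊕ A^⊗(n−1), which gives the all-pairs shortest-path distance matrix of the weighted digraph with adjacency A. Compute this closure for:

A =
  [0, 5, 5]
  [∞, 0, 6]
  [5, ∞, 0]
Closure =
  [0, 5, 5]
  [11, 0, 6]
  [5, 10, 0]

This is the Floyd-Warshall all-pairs shortest-path computation. For each intermediate vertex k = 0, 1, …, 2, update dist[i][j] ← min(dist[i][j], dist[i][k] + dist[k][j]). The final matrix gives, for each (i, j), the minimum total weight of any directed path from i to j (possibly empty when i = j).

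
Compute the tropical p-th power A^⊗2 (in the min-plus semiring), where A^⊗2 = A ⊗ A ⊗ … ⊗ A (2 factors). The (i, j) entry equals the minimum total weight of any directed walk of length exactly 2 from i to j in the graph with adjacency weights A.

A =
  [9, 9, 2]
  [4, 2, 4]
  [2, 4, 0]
A^⊗2 =
  [4, 6, 2]
  [6, 4, 4]
  [2, 4, 0]

Each entry (A^⊗2)_ij equals the minimum over all length-2 walks i = v_0 → v_1 → … → v_2 = j of Σ_t A[v_t][v_{t+1}]. For example, for (i, j) = (0, 2) we minimise over 3 possible intermediate vertex sequences; the minimum is 2, attained along the walk 0 → 2 → 2.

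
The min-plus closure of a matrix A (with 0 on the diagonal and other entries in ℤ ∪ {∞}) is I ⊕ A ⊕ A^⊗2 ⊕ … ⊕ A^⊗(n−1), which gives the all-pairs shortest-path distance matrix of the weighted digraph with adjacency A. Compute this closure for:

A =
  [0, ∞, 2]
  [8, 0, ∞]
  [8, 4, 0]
Closure =
  [0, 6, 2]
  [8, 0, 10]
  [8, 4, 0]

This is the Floyd-Warshall all-pairs shortest-path computation. For each intermediate vertex k = 0, 1, …, 2, update dist[i][j] ← min(dist[i][j], dist[i][k] + dist[k][j]). The final matrix gives, for each (i, j), the minimum total weight of any directed path from i to j (possibly empty when i = j).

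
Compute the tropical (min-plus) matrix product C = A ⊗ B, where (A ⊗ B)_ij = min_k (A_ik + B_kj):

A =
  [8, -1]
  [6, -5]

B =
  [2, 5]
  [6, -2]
A ⊗ B =
  [5, -3]
  [1, -7]

Apply the min-plus product entry-by-entry:
  C[0][0] = min over k of (A[0][0] + B[0][0] = 8 + 2 = 10, A[0][1] + B[1][0] = -1 + 6 = 5) = 5 (attained at k = 1)
  C[0][1] = min over k of (A[0][0] + B[0][1] = 8 + 5 = 13, A[0][1] + B[1][1] = -1 + -2 = -3) = -3 (attained at k = 1)
  C[1][0] = min over k of (A[1][0] + B[0][0] = 6 + 2 = 8, A[1][1] + B[1][0] = -5 + 6 = 1) = 1 (attained at k = 1)
  C[1][1] = min over k of (A[1][0] + B[0][1] = 6 + 5 = 11, A[1][1] + B[1][1] = -5 + -2 = -7) = -7 (attained at k = 1)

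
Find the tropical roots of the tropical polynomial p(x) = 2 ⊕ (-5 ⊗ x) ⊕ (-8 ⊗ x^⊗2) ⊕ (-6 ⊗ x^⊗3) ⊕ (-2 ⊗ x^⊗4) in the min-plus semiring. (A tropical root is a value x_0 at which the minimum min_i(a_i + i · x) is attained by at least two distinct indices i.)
Roots: {-4, -2, 3, 7}

Each tropical root is a break point of the lower envelope of the lines y = a_i + i · x (there are 5 lines, with slopes 0, 1, ..., 4). Only the lines that attain the minimum somewhere contribute to roots; other lines are dominated. Here the surviving (envelope) indices are i = 4, i = 3, i = 2, i = 1, i = 0.
Intersections between consecutive envelope lines give the roots: for adjacent envelope indices i < j the intersection is x = (a_i − a_j) / (j − i). Reading off the sorted break points: {-4, -2, 3, 7}.
Verification: at each break x_0, at least two indices attain the minimum of min_i(a_i + i · x_0).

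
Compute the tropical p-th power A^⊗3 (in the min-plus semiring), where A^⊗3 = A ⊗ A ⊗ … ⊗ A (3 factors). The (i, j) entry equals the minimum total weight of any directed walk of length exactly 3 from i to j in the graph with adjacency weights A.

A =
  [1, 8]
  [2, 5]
A^⊗3 =
  [3, 10]
  [4, 11]

Each entry (A^⊗3)_ij equals the minimum over all length-3 walks i = v_0 → v_1 → … → v_3 = j of Σ_t A[v_t][v_{t+1}]. For example, for (i, j) = (0, 1) we minimise over 4 possible intermediate vertex sequences; the minimum is 10, attained along the walk 0 → 0 → 0 → 1.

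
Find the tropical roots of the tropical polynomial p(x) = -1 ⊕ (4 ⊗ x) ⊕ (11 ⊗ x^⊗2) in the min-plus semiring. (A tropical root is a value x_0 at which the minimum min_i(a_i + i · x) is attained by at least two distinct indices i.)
Roots: {-7, -5}

Each tropical root is a break point of the lower envelope of the lines y = a_i + i · x (there are 3 lines, with slopes 0, 1, ..., 2). Only the lines that attain the minimum somewhere contribute to roots; other lines are dominated. Here the surviving (envelope) indices are i = 2, i = 1, i = 0.
Intersections between consecutive envelope lines give the roots: for adjacent envelope indices i < j the intersection is x = (a_i − a_j) / (j − i). Reading off the sorted break points: {-7, -5}.
Verification: at each break x_0, at least two indices attain the minimum of min_i(a_i + i · x_0).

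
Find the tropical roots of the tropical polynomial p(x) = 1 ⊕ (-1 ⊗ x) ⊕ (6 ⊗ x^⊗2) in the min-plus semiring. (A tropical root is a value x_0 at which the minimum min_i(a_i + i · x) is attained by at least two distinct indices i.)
Roots: {-7, 2}

Each tropical root is a break point of the lower envelope of the lines y = a_i + i · x (there are 3 lines, with slopes 0, 1, ..., 2). Only the lines that attain the minimum somewhere contribute to roots; other lines are dominated. Here the surviving (envelope) indices are i = 2, i = 1, i = 0.
Intersections between consecutive envelope lines give the roots: for adjacent envelope indices i < j the intersection is x = (a_i − a_j) / (j − i). Reading off the sorted break points: {-7, 2}.
Verification: at each break x_0, at least two indices attain the minimum of min_i(a_i + i · x_0).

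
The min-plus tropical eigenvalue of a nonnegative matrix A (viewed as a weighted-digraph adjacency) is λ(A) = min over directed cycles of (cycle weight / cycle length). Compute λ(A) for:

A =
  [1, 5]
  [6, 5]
λ(A) = 1

Enumerate directed cycles and compute their means (weight / length). Sample:
  cycle 0 → 0: weight = 1, length = 1, mean = 1/1 ≈ 1.000
  cycle 1 → 1: weight = 5, length = 1, mean = 5/1 ≈ 5.000
  cycle 0 → 1 → 0: weight = 11, length = 2, mean = 11/2 ≈ 5.500
  cycle 1 → 0 → 1: weight = 11, length = 2, mean = 11/2 ≈ 5.500
Minimum mean = 1.000, attained e.g. along the cycle 0 → 0 with weight 1 and length 1. So λ(A) = 1/1 = 1.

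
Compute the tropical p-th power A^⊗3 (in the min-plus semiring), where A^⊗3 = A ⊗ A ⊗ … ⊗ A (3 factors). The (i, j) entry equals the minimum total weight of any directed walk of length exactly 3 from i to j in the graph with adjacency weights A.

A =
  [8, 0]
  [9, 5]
A^⊗3 =
  [14, 9]
  [18, 14]

Each entry (A^⊗3)_ij equals the minimum over all length-3 walks i = v_0 → v_1 → … → v_3 = j of Σ_t A[v_t][v_{t+1}]. For example, for (i, j) = (0, 1) we minimise over 4 possible intermediate vertex sequences; the minimum is 9, attained along the walk 0 → 1 → 0 → 1.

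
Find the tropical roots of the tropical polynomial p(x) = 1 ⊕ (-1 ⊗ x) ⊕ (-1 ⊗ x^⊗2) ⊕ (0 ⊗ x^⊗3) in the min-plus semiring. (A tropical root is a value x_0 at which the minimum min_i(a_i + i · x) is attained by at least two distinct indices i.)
Roots: {-1, 0, 2}

Each tropical root is a break point of the lower envelope of the lines y = a_i + i · x (there are 4 lines, with slopes 0, 1, ..., 3). Only the lines that attain the minimum somewhere contribute to roots; other lines are dominated. Here the surviving (envelope) indices are i = 3, i = 2, i = 1, i = 0.
Intersections between consecutive envelope lines give the roots: for adjacent envelope indices i < j the intersection is x = (a_i − a_j) / (j − i). Reading off the sorted break points: {-1, 0, 2}.
Verification: at each break x_0, at least two indices attain the minimum of min_i(a_i + i · x_0).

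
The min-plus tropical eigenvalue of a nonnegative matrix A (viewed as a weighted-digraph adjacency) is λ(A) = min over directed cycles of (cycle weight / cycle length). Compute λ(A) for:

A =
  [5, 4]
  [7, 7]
λ(A) = 5

Enumerate directed cycles and compute their means (weight / length). Sample:
  cycle 0 → 0: weight = 5, length = 1, mean = 5/1 ≈ 5.000
  cycle 1 → 1: weight = 7, length = 1, mean = 7/1 ≈ 7.000
  cycle 0 → 1 → 0: weight = 11, length = 2, mean = 11/2 ≈ 5.500
  cycle 1 → 0 → 1: weight = 11, length = 2, mean = 11/2 ≈ 5.500
Minimum mean = 5.000, attained e.g. along the cycle 0 → 0 with weight 5 and length 1. So λ(A) = 5/1 = 5.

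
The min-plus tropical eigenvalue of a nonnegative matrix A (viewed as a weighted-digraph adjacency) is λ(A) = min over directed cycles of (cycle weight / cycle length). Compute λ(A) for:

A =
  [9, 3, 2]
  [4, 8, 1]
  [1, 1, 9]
λ(A) = 1

Enumerate directed cycles and compute their means (weight / length). Sample:
  cycle 0 → 0: weight = 9, length = 1, mean = 9/1 ≈ 9.000
  cycle 1 → 1: weight = 8, length = 1, mean = 8/1 ≈ 8.000
  cycle 2 → 2: weight = 9, length = 1, mean = 9/1 ≈ 9.000
  cycle 0 → 1 → 0: weight = 7, length = 2, mean = 7/2 ≈ 3.500
  cycle 0 → 2 → 0: weight = 3, length = 2, mean = 3/2 ≈ 1.500
  cycle 1 → 0 → 1: weight = 7, length = 2, mean = 7/2 ≈ 3.500
Minimum mean = 1.000, attained e.g. along the cycle 1 → 2 → 1 with weight 2 and length 2. So λ(A) = 2/2 = 1.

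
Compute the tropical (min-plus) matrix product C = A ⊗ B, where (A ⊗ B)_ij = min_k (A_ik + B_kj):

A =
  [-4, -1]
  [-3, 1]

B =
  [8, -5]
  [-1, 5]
A ⊗ B =
  [-2, -9]
  [0, -8]

Apply the min-plus product entry-by-entry:
  C[0][0] = min over k of (A[0][0] + B[0][0] = -4 + 8 = 4, A[0][1] + B[1][0] = -1 + -1 = -2) = -2 (attained at k = 1)
  C[0][1] = min over k of (A[0][0] + B[0][1] = -4 + -5 = -9, A[0][1] + B[1][1] = -1 + 5 = 4) = -9 (attained at k = 0)
  C[1][0] = min over k of (A[1][0] + B[0][0] = -3 + 8 = 5, A[1][1] + B[1][0] = 1 + -1 = 0) = 0 (attained at k = 1)
  C[1][1] = min over k of (A[1][0] + B[0][1] = -3 + -5 = -8, A[1][1] + B[1][1] = 1 + 5 = 6) = -8 (attained at k = 0)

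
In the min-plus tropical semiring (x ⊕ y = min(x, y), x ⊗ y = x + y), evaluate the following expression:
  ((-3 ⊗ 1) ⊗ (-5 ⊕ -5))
((-3 ⊗ 1) ⊗ (-5 ⊕ -5)) = -7

Expand innermost to outermost. Recall ⊕ takes the minimum of its arguments and ⊗ takes their sum. Working out the expression ((-3 ⊗ 1) ⊗ (-5 ⊕ -5)) gives -7.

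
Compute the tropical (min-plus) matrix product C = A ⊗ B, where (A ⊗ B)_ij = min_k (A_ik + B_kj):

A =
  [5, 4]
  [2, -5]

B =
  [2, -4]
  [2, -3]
A ⊗ B =
  [6, 1]
  [-3, -8]

Apply the min-plus product entry-by-entry:
  C[0][0] = min over k of (A[0][0] + B[0][0] = 5 + 2 = 7, A[0][1] + B[1][0] = 4 + 2 = 6) = 6 (attained at k = 1)
  C[0][1] = min over k of (A[0][0] + B[0][1] = 5 + -4 = 1, A[0][1] + B[1][1] = 4 + -3 = 1) = 1 (attained at k = 0)
  C[1][0] = min over k of (A[1][0] + B[0][0] = 2 + 2 = 4, A[1][1] + B[1][0] = -5 + 2 = -3) = -3 (attained at k = 1)
  C[1][1] = min over k of (A[1][0] + B[0][1] = 2 + -4 = -2, A[1][1] + B[1][1] = -5 + -3 = -8) = -8 (attained at k = 1)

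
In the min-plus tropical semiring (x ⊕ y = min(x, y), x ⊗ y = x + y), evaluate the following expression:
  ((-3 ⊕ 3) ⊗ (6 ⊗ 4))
((-3 ⊕ 3) ⊗ (6 ⊗ 4)) = 7

Expand innermost to outermost. Recall ⊕ takes the minimum of its arguments and ⊗ takes their sum. Working out the expression ((-3 ⊕ 3) ⊗ (6 ⊗ 4)) gives 7.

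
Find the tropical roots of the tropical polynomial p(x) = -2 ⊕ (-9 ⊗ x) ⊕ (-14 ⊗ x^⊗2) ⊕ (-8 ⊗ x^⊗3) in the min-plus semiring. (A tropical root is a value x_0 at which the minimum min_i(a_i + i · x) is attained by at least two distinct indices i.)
Roots: {-6, 5, 7}

Each tropical root is a break point of the lower envelope of the lines y = a_i + i · x (there are 4 lines, with slopes 0, 1, ..., 3). Only the lines that attain the minimum somewhere contribute to roots; other lines are dominated. Here the surviving (envelope) indices are i = 3, i = 2, i = 1, i = 0.
Intersections between consecutive envelope lines give the roots: for adjacent envelope indices i < j the intersection is x = (a_i − a_j) / (j − i). Reading off the sorted break points: {-6, 5, 7}.
Verification: at each break x_0, at least two indices attain the minimum of min_i(a_i + i · x_0).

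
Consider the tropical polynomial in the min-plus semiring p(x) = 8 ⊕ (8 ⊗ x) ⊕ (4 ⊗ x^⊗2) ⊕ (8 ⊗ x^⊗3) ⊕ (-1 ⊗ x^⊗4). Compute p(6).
p(6) = 8

A tropical monomial a ⊗ x^⊗i evaluates to a + i · x. Evaluating each term at x = 6:
  Term 0 contributes 8 + 0 · 6 = 8
  Term 1 contributes 8 + 1 · 6 = 14
  Term 2 contributes 4 + 2 · 6 = 16
  Term 3 contributes 8 + 3 · 6 = 26
  Term 4 contributes -1 + 4 · 6 = 23
p(6) = ⊕ of these = min[8, 14, 16, 26, 23] = 8.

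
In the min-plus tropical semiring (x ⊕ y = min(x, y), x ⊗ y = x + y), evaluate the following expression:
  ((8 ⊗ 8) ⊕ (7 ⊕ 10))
((8 ⊗ 8) ⊕ (7 ⊕ 10)) = 7

Expand innermost to outermost. Recall ⊕ takes the minimum of its arguments and ⊗ takes their sum. Working out the expression ((8 ⊗ 8) ⊕ (7 ⊕ 10)) gives 7.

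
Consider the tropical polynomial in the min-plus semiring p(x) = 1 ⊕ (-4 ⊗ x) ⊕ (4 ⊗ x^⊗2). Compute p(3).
p(3) = -1

A tropical monomial a ⊗ x^⊗i evaluates to a + i · x. Evaluating each term at x = 3:
  Term 0 contributes 1 + 0 · 3 = 1
  Term 1 contributes -4 + 1 · 3 = -1
  Term 2 contributes 4 + 2 · 3 = 10
p(3) = ⊕ of these = min[1, -1, 10] = -1.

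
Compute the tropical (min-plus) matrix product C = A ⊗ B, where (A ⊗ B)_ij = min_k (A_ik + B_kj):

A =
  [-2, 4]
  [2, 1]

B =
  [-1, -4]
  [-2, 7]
A ⊗ B =
  [-3, -6]
  [-1, -2]

Apply the min-plus product entry-by-entry:
  C[0][0] = min over k of (A[0][0] + B[0][0] = -2 + -1 = -3, A[0][1] + B[1][0] = 4 + -2 = 2) = -3 (attained at k = 0)
  C[0][1] = min over k of (A[0][0] + B[0][1] = -2 + -4 = -6, A[0][1] + B[1][1] = 4 + 7 = 11) = -6 (attained at k = 0)
  C[1][0] = min over k of (A[1][0] + B[0][0] = 2 + -1 = 1, A[1][1] + B[1][0] = 1 + -2 = -1) = -1 (attained at k = 1)
  C[1][1] = min over k of (A[1][0] + B[0][1] = 2 + -4 = -2, A[1][1] + B[1][1] = 1 + 7 = 8) = -2 (attained at k = 0)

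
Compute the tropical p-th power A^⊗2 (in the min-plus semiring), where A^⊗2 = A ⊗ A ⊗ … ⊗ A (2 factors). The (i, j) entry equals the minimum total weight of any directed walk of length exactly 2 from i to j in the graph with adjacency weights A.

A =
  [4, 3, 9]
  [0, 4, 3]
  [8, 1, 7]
A^⊗2 =
  [3, 7, 6]
  [4, 3, 7]
  [1, 5, 4]

Each entry (A^⊗2)_ij equals the minimum over all length-2 walks i = v_0 → v_1 → … → v_2 = j of Σ_t A[v_t][v_{t+1}]. For example, for (i, j) = (0, 2) we minimise over 3 possible intermediate vertex sequences; the minimum is 6, attained along the walk 0 → 1 → 2.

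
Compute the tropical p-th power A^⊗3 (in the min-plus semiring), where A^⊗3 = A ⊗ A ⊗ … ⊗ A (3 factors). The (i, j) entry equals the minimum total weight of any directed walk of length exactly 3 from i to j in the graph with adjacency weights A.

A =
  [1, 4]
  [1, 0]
A^⊗3 =
  [3, 4]
  [1, 0]

Each entry (A^⊗3)_ij equals the minimum over all length-3 walks i = v_0 → v_1 → … → v_3 = j of Σ_t A[v_t][v_{t+1}]. For example, for (i, j) = (0, 1) we minimise over 4 possible intermediate vertex sequences; the minimum is 4, attained along the walk 0 → 1 → 1 → 1.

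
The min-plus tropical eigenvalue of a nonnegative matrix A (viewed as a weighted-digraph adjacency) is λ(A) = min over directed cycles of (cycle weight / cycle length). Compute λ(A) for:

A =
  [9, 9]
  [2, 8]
λ(A) = 11/2

Enumerate directed cycles and compute their means (weight / length). Sample:
  cycle 0 → 0: weight = 9, length = 1, mean = 9/1 ≈ 9.000
  cycle 1 → 1: weight = 8, length = 1, mean = 8/1 ≈ 8.000
  cycle 0 → 1 → 0: weight = 11, length = 2, mean = 11/2 ≈ 5.500
  cycle 1 → 0 → 1: weight = 11, length = 2, mean = 11/2 ≈ 5.500
Minimum mean = 5.500, attained e.g. along the cycle 0 → 1 → 0 with weight 11 and length 2. So λ(A) = 11/2 = 11/2.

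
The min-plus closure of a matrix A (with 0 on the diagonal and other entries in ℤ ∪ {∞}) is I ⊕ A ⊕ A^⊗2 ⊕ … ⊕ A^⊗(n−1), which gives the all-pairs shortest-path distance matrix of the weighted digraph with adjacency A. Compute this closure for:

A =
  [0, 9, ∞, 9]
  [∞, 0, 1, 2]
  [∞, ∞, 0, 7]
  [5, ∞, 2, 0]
Closure =
  [0, 9, 10, 9]
  [7, 0, 1, 2]
  [12, 21, 0, 7]
  [5, 14, 2, 0]

This is the Floyd-Warshall all-pairs shortest-path computation. For each intermediate vertex k = 0, 1, …, 3, update dist[i][j] ← min(dist[i][j], dist[i][k] + dist[k][j]). The final matrix gives, for each (i, j), the minimum total weight of any directed path from i to j (possibly empty when i = j).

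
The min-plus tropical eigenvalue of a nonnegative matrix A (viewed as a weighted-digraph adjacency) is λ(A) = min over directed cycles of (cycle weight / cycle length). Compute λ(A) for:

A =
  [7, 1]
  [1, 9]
λ(A) = 1

Enumerate directed cycles and compute their means (weight / length). Sample:
  cycle 0 → 0: weight = 7, length = 1, mean = 7/1 ≈ 7.000
  cycle 1 → 1: weight = 9, length = 1, mean = 9/1 ≈ 9.000
  cycle 0 → 1 → 0: weight = 2, length = 2, mean = 2/2 ≈ 1.000
  cycle 1 → 0 → 1: weight = 2, length = 2, mean = 2/2 ≈ 1.000
Minimum mean = 1.000, attained e.g. along the cycle 0 → 1 → 0 with weight 2 and length 2. So λ(A) = 2/2 = 1.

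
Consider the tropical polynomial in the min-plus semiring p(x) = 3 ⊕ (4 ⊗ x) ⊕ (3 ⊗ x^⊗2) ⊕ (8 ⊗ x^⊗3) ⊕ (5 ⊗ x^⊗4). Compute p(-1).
p(-1) = 1

A tropical monomial a ⊗ x^⊗i evaluates to a + i · x. Evaluating each term at x = -1:
  Term 0 contributes 3 + 0 · -1 = 3
  Term 1 contributes 4 + 1 · -1 = 3
  Term 2 contributes 3 + 2 · -1 = 1
  Term 3 contributes 8 + 3 · -1 = 5
  Term 4 contributes 5 + 4 · -1 = 1
p(-1) = ⊕ of these = min[3, 3, 1, 5, 1] = 1.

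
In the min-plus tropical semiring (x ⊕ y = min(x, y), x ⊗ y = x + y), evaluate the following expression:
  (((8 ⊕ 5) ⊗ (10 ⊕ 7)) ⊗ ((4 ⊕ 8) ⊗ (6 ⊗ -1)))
(((8 ⊕ 5) ⊗ (10 ⊕ 7)) ⊗ ((4 ⊕ 8) ⊗ (6 ⊗ -1))) = 21

Expand innermost to outermost. Recall ⊕ takes the minimum of its arguments and ⊗ takes their sum. Working out the expression (((8 ⊕ 5) ⊗ (10 ⊕ 7)) ⊗ ((4 ⊕ 8) ⊗ (6 ⊗ -1))) gives 21.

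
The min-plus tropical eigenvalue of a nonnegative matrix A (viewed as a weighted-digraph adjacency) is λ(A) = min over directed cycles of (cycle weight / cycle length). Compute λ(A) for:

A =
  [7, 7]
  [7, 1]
λ(A) = 1

Enumerate directed cycles and compute their means (weight / length). Sample:
  cycle 0 → 0: weight = 7, length = 1, mean = 7/1 ≈ 7.000
  cycle 1 → 1: weight = 1, length = 1, mean = 1/1 ≈ 1.000
  cycle 0 → 1 → 0: weight = 14, length = 2, mean = 14/2 ≈ 7.000
  cycle 1 → 0 → 1: weight = 14, length = 2, mean = 14/2 ≈ 7.000
Minimum mean = 1.000, attained e.g. along the cycle 1 → 1 with weight 1 and length 1. So λ(A) = 1/1 = 1.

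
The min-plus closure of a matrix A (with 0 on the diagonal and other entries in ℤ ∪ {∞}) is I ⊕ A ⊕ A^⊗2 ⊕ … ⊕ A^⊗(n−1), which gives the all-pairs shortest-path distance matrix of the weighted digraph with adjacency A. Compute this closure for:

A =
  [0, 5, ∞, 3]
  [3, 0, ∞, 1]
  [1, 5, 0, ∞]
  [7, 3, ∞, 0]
Closure =
  [0, 5, ∞, 3]
  [3, 0, ∞, 1]
  [1, 5, 0, 4]
  [6, 3, ∞, 0]

This is the Floyd-Warshall all-pairs shortest-path computation. For each intermediate vertex k = 0, 1, …, 3, update dist[i][j] ← min(dist[i][j], dist[i][k] + dist[k][j]). The final matrix gives, for each (i, j), the minimum total weight of any directed path from i to j (possibly empty when i = j).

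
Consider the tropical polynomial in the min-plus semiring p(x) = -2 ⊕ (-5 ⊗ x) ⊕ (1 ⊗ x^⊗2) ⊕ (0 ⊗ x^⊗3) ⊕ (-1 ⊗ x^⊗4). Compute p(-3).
p(-3) = -13

A tropical monomial a ⊗ x^⊗i evaluates to a + i · x. Evaluating each term at x = -3:
  Term 0 contributes -2 + 0 · -3 = -2
  Term 1 contributes -5 + 1 · -3 = -8
  Term 2 contributes 1 + 2 · -3 = -5
  Term 3 contributes 0 + 3 · -3 = -9
  Term 4 contributes -1 + 4 · -3 = -13
p(-3) = ⊕ of these = min[-2, -8, -5, -9, -13] = -13.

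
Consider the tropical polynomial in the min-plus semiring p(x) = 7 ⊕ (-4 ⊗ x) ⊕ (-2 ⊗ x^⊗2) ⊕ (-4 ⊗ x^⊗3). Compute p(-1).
p(-1) = -7

A tropical monomial a ⊗ x^⊗i evaluates to a + i · x. Evaluating each term at x = -1:
  Term 0 contributes 7 + 0 · -1 = 7
  Term 1 contributes -4 + 1 · -1 = -5
  Term 2 contributes -2 + 2 · -1 = -4
  Term 3 contributes -4 + 3 · -1 = -7
p(-1) = ⊕ of these = min[7, -5, -4, -7] = -7.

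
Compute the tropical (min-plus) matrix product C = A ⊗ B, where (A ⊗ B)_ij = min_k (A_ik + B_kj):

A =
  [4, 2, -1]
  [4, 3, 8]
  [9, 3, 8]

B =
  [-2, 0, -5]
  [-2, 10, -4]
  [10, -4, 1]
A ⊗ B =
  [0, -5, -2]
  [1, 4, -1]
  [1, 4, -1]

Apply the min-plus product entry-by-entry:
  C[0][0] = min over k of (A[0][0] + B[0][0] = 4 + -2 = 2, A[0][1] + B[1][0] = 2 + -2 = 0, A[0][2] + B[2][0] = -1 + 10 = 9) = 0 (attained at k = 1)
  C[0][1] = min over k of (A[0][0] + B[0][1] = 4 + 0 = 4, A[0][1] + B[1][1] = 2 + 10 = 12, A[0][2] + B[2][1] = -1 + -4 = -5) = -5 (attained at k = 2)
  C[0][2] = min over k of (A[0][0] + B[0][2] = 4 + -5 = -1, A[0][1] + B[1][2] = 2 + -4 = -2, A[0][2] + B[2][2] = -1 + 1 = 0) = -2 (attained at k = 1)
  C[1][0] = min over k of (A[1][0] + B[0][0] = 4 + -2 = 2, A[1][1] + B[1][0] = 3 + -2 = 1, A[1][2] + B[2][0] = 8 + 10 = 18) = 1 (attained at k = 1)
  C[1][1] = min over k of (A[1][0] + B[0][1] = 4 + 0 = 4, A[1][1] + B[1][1] = 3 + 10 = 13, A[1][2] + B[2][1] = 8 + -4 = 4) = 4 (attained at k = 0)
  C[1][2] = min over k of (A[1][0] + B[0][2] = 4 + -5 = -1, A[1][1] + B[1][2] = 3 + -4 = -1, A[1][2] + B[2][2] = 8 + 1 = 9) = -1 (attained at k = 0)
  C[2][0] = min over k of (A[2][0] + B[0][0] = 9 + -2 = 7, A[2][1] + B[1][0] = 3 + -2 = 1, A[2][2] + B[2][0] = 8 + 10 = 18) = 1 (attained at k = 1)
  C[2][1] = min over k of (A[2][0] + B[0][1] = 9 + 0 = 9, A[2][1] + B[1][1] = 3 + 10 = 13, A[2][2] + B[2][1] = 8 + -4 = 4) = 4 (attained at k = 2)
  C[2][2] = min over k of (A[2][0] + B[0][2] = 9 + -5 = 4, A[2][1] + B[1][2] = 3 + -4 = -1, A[2][2] + B[2][2] = 8 + 1 = 9) = -1 (attained at k = 1)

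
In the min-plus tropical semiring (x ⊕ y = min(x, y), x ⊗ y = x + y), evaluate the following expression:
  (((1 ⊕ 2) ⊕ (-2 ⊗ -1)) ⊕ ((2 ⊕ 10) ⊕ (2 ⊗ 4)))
(((1 ⊕ 2) ⊕ (-2 ⊗ -1)) ⊕ ((2 ⊕ 10) ⊕ (2 ⊗ 4))) = -3

Expand innermost to outermost. Recall ⊕ takes the minimum of its arguments and ⊗ takes their sum. Working out the expression (((1 ⊕ 2) ⊕ (-2 ⊗ -1)) ⊕ ((2 ⊕ 10) ⊕ (2 ⊗ 4))) gives -3.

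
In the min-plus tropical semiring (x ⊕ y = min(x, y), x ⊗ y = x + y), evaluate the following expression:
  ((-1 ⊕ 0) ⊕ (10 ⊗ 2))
((-1 ⊕ 0) ⊕ (10 ⊗ 2)) = -1

Expand innermost to outermost. Recall ⊕ takes the minimum of its arguments and ⊗ takes their sum. Working out the expression ((-1 ⊕ 0) ⊕ (10 ⊗ 2)) gives -1.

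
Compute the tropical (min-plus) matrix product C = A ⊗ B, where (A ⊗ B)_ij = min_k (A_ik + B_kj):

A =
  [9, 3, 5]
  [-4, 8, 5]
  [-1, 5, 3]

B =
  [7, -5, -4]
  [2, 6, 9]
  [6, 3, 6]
A ⊗ B =
  [5, 4, 5]
  [3, -9, -8]
  [6, -6, -5]

Apply the min-plus product entry-by-entry:
  C[0][0] = min over k of (A[0][0] + B[0][0] = 9 + 7 = 16, A[0][1] + B[1][0] = 3 + 2 = 5, A[0][2] + B[2][0] = 5 + 6 = 11) = 5 (attained at k = 1)
  C[0][1] = min over k of (A[0][0] + B[0][1] = 9 + -5 = 4, A[0][1] + B[1][1] = 3 + 6 = 9, A[0][2] + B[2][1] = 5 + 3 = 8) = 4 (attained at k = 0)
  C[0][2] = min over k of (A[0][0] + B[0][2] = 9 + -4 = 5, A[0][1] + B[1][2] = 3 + 9 = 12, A[0][2] + B[2][2] = 5 + 6 = 11) = 5 (attained at k = 0)
  C[1][0] = min over k of (A[1][0] + B[0][0] = -4 + 7 = 3, A[1][1] + B[1][0] = 8 + 2 = 10, A[1][2] + B[2][0] = 5 + 6 = 11) = 3 (attained at k = 0)
  C[1][1] = min over k of (A[1][0] + B[0][1] = -4 + -5 = -9, A[1][1] + B[1][1] = 8 + 6 = 14, A[1][2] + B[2][1] = 5 + 3 = 8) = -9 (attained at k = 0)
  C[1][2] = min over k of (A[1][0] + B[0][2] = -4 + -4 = -8, A[1][1] + B[1][2] = 8 + 9 = 17, A[1][2] + B[2][2] = 5 + 6 = 11) = -8 (attained at k = 0)
  C[2][0] = min over k of (A[2][0] + B[0][0] = -1 + 7 = 6, A[2][1] + B[1][0] = 5 + 2 = 7, A[2][2] + B[2][0] = 3 + 6 = 9) = 6 (attained at k = 0)
  C[2][1] = min over k of (A[2][0] + B[0][1] = -1 + -5 = -6, A[2][1] + B[1][1] = 5 + 6 = 11, A[2][2] + B[2][1] = 3 + 3 = 6) = -6 (attained at k = 0)
  C[2][2] = min over k of (A[2][0] + B[0][2] = -1 + -4 = -5, A[2][1] + B[1][2] = 5 + 9 = 14, A[2][2] + B[2][2] = 3 + 6 = 9) = -5 (attained at k = 0)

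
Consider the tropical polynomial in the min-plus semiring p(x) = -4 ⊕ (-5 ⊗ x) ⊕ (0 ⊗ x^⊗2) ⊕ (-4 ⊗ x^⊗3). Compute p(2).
p(2) = -4

A tropical monomial a ⊗ x^⊗i evaluates to a + i · x. Evaluating each term at x = 2:
  Term 0 contributes -4 + 0 · 2 = -4
  Term 1 contributes -5 + 1 · 2 = -3
  Term 2 contributes 0 + 2 · 2 = 4
  Term 3 contributes -4 + 3 · 2 = 2
p(2) = ⊕ of these = min[-4, -3, 4, 2] = -4.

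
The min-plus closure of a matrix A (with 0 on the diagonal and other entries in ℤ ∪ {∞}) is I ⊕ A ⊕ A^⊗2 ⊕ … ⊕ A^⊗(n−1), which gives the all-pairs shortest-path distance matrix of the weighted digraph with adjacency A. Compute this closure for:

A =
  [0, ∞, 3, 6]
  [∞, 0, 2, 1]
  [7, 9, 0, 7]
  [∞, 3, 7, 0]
Closure =
  [0, 9, 3, 6]
  [9, 0, 2, 1]
  [7, 9, 0, 7]
  [12, 3, 5, 0]

This is the Floyd-Warshall all-pairs shortest-path computation. For each intermediate vertex k = 0, 1, …, 3, update dist[i][j] ← min(dist[i][j], dist[i][k] + dist[k][j]). The final matrix gives, for each (i, j), the minimum total weight of any directed path from i to j (possibly empty when i = j).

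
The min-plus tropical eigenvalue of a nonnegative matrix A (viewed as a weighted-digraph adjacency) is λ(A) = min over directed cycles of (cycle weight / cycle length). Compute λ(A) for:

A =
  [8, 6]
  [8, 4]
λ(A) = 4

Enumerate directed cycles and compute their means (weight / length). Sample:
  cycle 0 → 0: weight = 8, length = 1, mean = 8/1 ≈ 8.000
  cycle 1 → 1: weight = 4, length = 1, mean = 4/1 ≈ 4.000
  cycle 0 → 1 → 0: weight = 14, length = 2, mean = 14/2 ≈ 7.000
  cycle 1 → 0 → 1: weight = 14, length = 2, mean = 14/2 ≈ 7.000
Minimum mean = 4.000, attained e.g. along the cycle 1 → 1 with weight 4 and length 1. So λ(A) = 4/1 = 4.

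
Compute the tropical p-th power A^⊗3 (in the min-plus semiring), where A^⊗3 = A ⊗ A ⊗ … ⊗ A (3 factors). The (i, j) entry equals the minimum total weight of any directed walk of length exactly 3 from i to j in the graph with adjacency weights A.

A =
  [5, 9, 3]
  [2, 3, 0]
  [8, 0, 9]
A^⊗3 =
  [5, 6, 3]
  [2, 3, 0]
  [5, 0, 3]

Each entry (A^⊗3)_ij equals the minimum over all length-3 walks i = v_0 → v_1 → … → v_3 = j of Σ_t A[v_t][v_{t+1}]. For example, for (i, j) = (0, 2) we minimise over 9 possible intermediate vertex sequences; the minimum is 3, attained along the walk 0 → 2 → 1 → 2.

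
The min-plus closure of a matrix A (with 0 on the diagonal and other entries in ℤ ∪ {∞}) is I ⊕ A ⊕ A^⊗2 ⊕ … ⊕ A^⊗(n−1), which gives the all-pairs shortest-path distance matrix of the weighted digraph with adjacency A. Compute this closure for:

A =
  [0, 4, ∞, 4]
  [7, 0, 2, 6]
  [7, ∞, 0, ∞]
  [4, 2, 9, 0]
Closure =
  [0, 4, 6, 4]
  [7, 0, 2, 6]
  [7, 11, 0, 11]
  [4, 2, 4, 0]

This is the Floyd-Warshall all-pairs shortest-path computation. For each intermediate vertex k = 0, 1, …, 3, update dist[i][j] ← min(dist[i][j], dist[i][k] + dist[k][j]). The final matrix gives, for each (i, j), the minimum total weight of any directed path from i to j (possibly empty when i = j).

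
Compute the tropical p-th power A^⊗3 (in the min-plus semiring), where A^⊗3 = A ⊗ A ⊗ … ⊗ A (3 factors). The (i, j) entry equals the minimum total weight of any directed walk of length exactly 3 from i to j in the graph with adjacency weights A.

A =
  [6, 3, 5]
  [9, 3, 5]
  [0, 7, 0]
A^⊗3 =
  [5, 8, 5]
  [5, 8, 5]
  [0, 3, 0]

Each entry (A^⊗3)_ij equals the minimum over all length-3 walks i = v_0 → v_1 → … → v_3 = j of Σ_t A[v_t][v_{t+1}]. For example, for (i, j) = (0, 2) we minimise over 9 possible intermediate vertex sequences; the minimum is 5, attained along the walk 0 → 2 → 2 → 2.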